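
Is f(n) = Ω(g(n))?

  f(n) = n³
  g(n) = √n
True

f(n) = n³ is O(n³), and g(n) = √n is O(√n).
Since O(n³) grows at least as fast as O(√n), f(n) = Ω(g(n)) is true.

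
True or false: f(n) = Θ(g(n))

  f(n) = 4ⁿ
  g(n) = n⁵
False

f(n) = 4ⁿ is O(4ⁿ), and g(n) = n⁵ is O(n⁵).
Since they have different growth rates, f(n) = Θ(g(n)) is false.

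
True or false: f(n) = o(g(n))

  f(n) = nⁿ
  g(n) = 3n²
False

f(n) = nⁿ is O(nⁿ), and g(n) = 3n² is O(n²).
Since O(nⁿ) grows faster than or equal to O(n²), f(n) = o(g(n)) is false.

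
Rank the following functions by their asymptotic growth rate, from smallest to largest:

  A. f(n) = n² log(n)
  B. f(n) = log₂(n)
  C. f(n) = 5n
B < C < A

Comparing growth rates:
B = log₂(n) is O(log n)
C = 5n is O(n)
A = n² log(n) is O(n² log n)

Therefore, the order from slowest to fastest is: B < C < A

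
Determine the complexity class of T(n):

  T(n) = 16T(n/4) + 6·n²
Θ(n² log n)

Master Theorem: a = 16, b = 4, f(n) = 6·n².
Compute the critical exponent d = log₄(16) = 2.
Compare f(n) = Θ(n²) against n^d:
  k = 2 = d, so f(n) = Θ(n^d) — Case 2.
  Work is balanced across levels: T(n) = Θ(n^d log n) = Θ(n² log n).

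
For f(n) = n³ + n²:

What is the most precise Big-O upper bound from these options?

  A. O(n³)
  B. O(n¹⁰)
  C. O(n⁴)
A

f(n) = n³ + n² is O(n³).
All listed options are valid Big-O bounds (upper bounds),
but O(n³) is the tightest (smallest valid bound).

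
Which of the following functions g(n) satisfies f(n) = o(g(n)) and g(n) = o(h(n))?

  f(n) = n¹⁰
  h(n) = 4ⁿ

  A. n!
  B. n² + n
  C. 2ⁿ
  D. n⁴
C

We need g(n) with n¹⁰ = o(g(n)) and g(n) = o(4ⁿ), i.e. O(n¹⁰) ≺ g ≺ O(4ⁿ).
Check each option:
  A. n! — O(n!) does not grow strictly slower than h(n)
  B. n² + n — O(n²) does not grow strictly faster than f(n)
  C. 2ⁿ — O(2ⁿ) is strictly between O(n¹⁰) and O(4ⁿ) ✓
  D. n⁴ — O(n⁴) does not grow strictly faster than f(n)

Only option C (2ⁿ) lies strictly between.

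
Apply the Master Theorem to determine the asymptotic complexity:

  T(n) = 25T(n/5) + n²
Θ(n² log n)

Master Theorem: a = 25, b = 5, f(n) = n².
Compute the critical exponent d = log₅(25) = 2.
Compare f(n) = Θ(n²) against n^d:
  k = 2 = d, so f(n) = Θ(n^d) — Case 2.
  Work is balanced across levels: T(n) = Θ(n^d log n) = Θ(n² log n).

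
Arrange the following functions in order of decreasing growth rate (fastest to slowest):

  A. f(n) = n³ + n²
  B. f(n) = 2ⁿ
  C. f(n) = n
B > A > C

Comparing growth rates:
B = 2ⁿ is O(2ⁿ)
A = n³ + n² is O(n³)
C = n is O(n)

Therefore, the order from fastest to slowest is: B > A > C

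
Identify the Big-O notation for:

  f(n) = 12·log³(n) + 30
O(log³ n)

The dominant term in 12·log³(n) + 30 is 12·log³(n), which is Θ(log³ n).
Lower-order terms (30) are asymptotically negligible.
Constants are absorbed, so the tightest bound is O(log³ n).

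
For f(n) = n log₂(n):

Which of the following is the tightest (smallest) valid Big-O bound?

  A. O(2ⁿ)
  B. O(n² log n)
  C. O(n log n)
C

f(n) = n log₂(n) is O(n log n).
All listed options are valid Big-O bounds (upper bounds),
but O(n log n) is the tightest (smallest valid bound).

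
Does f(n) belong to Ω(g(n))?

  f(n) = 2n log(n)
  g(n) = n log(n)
True

f(n) = 2n log(n) and g(n) = n log(n) are both O(n log n).
Big-Ω permits equal growth rates (f ≥ c·g for some c > 0), so f(n) = Ω(g(n)) is true.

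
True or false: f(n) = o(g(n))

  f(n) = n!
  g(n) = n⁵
False

f(n) = n! is O(n!), and g(n) = n⁵ is O(n⁵).
Since O(n!) grows faster than or equal to O(n⁵), f(n) = o(g(n)) is false.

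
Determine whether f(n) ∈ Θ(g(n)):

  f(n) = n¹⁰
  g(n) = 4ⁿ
False

f(n) = n¹⁰ is O(n¹⁰), and g(n) = 4ⁿ is O(4ⁿ).
Since they have different growth rates, f(n) = Θ(g(n)) is false.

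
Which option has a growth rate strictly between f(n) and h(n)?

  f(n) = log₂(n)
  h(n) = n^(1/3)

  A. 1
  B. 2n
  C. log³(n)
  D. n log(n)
C

We need g(n) with log₂(n) = o(g(n)) and g(n) = o(n^(1/3)), i.e. O(log n) ≺ g ≺ O(n^(1/3)).
Check each option:
  A. 1 — O(1) does not grow strictly faster than f(n)
  B. 2n — O(n) does not grow strictly slower than h(n)
  C. log³(n) — O(log³ n) is strictly between O(log n) and O(n^(1/3)) ✓
  D. n log(n) — O(n log n) does not grow strictly slower than h(n)

Only option C (log³(n)) lies strictly between.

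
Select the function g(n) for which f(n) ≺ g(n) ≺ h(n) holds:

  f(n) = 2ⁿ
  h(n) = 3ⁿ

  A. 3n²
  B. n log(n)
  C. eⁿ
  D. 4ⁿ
C

We need g(n) with 2ⁿ = o(g(n)) and g(n) = o(3ⁿ), i.e. O(2ⁿ) ≺ g ≺ O(3ⁿ).
Check each option:
  A. 3n² — O(n²) does not grow strictly faster than f(n)
  B. n log(n) — O(n log n) does not grow strictly faster than f(n)
  C. eⁿ — O(eⁿ) is strictly between O(2ⁿ) and O(3ⁿ) ✓
  D. 4ⁿ — O(4ⁿ) does not grow strictly slower than h(n)

Only option C (eⁿ) lies strictly between.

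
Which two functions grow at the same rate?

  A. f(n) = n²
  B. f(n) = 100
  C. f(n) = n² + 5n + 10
A and C

Examining each function:
  A. n² is O(n²)
  B. 100 is O(1)
  C. n² + 5n + 10 is O(n²)

Functions A and C both have the same complexity class.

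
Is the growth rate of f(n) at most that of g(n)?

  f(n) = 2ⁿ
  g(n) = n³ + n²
False

f(n) = 2ⁿ is O(2ⁿ), and g(n) = n³ + n² is O(n³).
Since O(2ⁿ) grows faster than O(n³), f(n) = O(g(n)) is false.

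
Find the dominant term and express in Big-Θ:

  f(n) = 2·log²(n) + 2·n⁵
Θ(n⁵)

Order the terms by growth rate: 2·log²(n) ≺ 2·n⁵.
The fastest-growing term 2·n⁵ dominates as n → ∞; dropping its constant factor gives Θ(n⁵).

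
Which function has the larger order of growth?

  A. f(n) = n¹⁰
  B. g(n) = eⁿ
B

f(n) = n¹⁰ is O(n¹⁰), while g(n) = eⁿ is O(eⁿ).
Since O(eⁿ) grows faster than O(n¹⁰), g(n) dominates.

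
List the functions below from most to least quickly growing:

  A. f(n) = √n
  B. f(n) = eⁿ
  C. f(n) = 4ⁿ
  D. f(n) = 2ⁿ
C > B > D > A

Comparing growth rates:
C = 4ⁿ is O(4ⁿ)
B = eⁿ is O(eⁿ)
D = 2ⁿ is O(2ⁿ)
A = √n is O(√n)

Therefore, the order from fastest to slowest is: C > B > D > A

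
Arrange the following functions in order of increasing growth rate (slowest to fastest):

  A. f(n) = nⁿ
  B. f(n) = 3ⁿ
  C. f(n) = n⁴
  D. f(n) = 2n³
D < C < B < A

Comparing growth rates:
D = 2n³ is O(n³)
C = n⁴ is O(n⁴)
B = 3ⁿ is O(3ⁿ)
A = nⁿ is O(nⁿ)

Therefore, the order from slowest to fastest is: D < C < B < A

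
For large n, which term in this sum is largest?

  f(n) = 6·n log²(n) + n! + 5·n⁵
n!

Looking at each term:
  - 6·n log²(n) is O(n log² n)
  - n! is O(n!)
  - 5·n⁵ is O(n⁵)

The term n! (O(n!)) grows fastest and dominates all others.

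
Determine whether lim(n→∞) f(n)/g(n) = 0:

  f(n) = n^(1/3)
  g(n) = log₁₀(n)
False

f(n) = n^(1/3) is O(n^(1/3)), and g(n) = log₁₀(n) is O(log n).
Since O(n^(1/3)) grows faster than or equal to O(log n), f(n) = o(g(n)) is false.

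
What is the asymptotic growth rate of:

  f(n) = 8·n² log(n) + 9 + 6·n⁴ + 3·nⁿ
Θ(nⁿ)

Order the terms by growth rate: 9 ≺ 8·n² log(n) ≺ 6·n⁴ ≺ 3·nⁿ.
The fastest-growing term 3·nⁿ dominates as n → ∞; dropping its constant factor gives Θ(nⁿ).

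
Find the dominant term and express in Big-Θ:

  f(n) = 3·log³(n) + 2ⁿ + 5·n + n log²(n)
Θ(2ⁿ)

Order the terms by growth rate: 3·log³(n) ≺ 5·n ≺ n log²(n) ≺ 2ⁿ.
The fastest-growing term 2ⁿ dominates as n → ∞; dropping its constant factor gives Θ(2ⁿ).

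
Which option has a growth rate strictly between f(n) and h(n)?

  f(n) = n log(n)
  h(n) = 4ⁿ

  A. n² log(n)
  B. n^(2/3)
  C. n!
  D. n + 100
A

We need g(n) with n log(n) = o(g(n)) and g(n) = o(4ⁿ), i.e. O(n log n) ≺ g ≺ O(4ⁿ).
Check each option:
  A. n² log(n) — O(n² log n) is strictly between O(n log n) and O(4ⁿ) ✓
  B. n^(2/3) — O(n^(2/3)) does not grow strictly faster than f(n)
  C. n! — O(n!) does not grow strictly slower than h(n)
  D. n + 100 — O(n) does not grow strictly faster than f(n)

Only option A (n² log(n)) lies strictly between.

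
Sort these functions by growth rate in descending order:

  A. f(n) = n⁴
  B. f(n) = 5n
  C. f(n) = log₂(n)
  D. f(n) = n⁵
D > A > B > C

Comparing growth rates:
D = n⁵ is O(n⁵)
A = n⁴ is O(n⁴)
B = 5n is O(n)
C = log₂(n) is O(log n)

Therefore, the order from fastest to slowest is: D > A > B > C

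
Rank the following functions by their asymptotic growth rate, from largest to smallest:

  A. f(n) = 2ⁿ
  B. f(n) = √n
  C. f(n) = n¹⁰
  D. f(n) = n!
D > A > C > B

Comparing growth rates:
D = n! is O(n!)
A = 2ⁿ is O(2ⁿ)
C = n¹⁰ is O(n¹⁰)
B = √n is O(√n)

Therefore, the order from fastest to slowest is: D > A > C > B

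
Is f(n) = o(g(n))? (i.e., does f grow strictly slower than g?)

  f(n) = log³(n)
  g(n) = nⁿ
True

f(n) = log³(n) is O(log³ n), and g(n) = nⁿ is O(nⁿ).
Since O(log³ n) grows strictly slower than O(nⁿ), f(n) = o(g(n)) is true.
This means lim(n→∞) f(n)/g(n) = 0.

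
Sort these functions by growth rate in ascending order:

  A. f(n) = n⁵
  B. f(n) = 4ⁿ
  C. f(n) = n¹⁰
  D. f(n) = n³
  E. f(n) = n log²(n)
E < D < A < C < B

Comparing growth rates:
E = n log²(n) is O(n log² n)
D = n³ is O(n³)
A = n⁵ is O(n⁵)
C = n¹⁰ is O(n¹⁰)
B = 4ⁿ is O(4ⁿ)

Therefore, the order from slowest to fastest is: E < D < A < C < B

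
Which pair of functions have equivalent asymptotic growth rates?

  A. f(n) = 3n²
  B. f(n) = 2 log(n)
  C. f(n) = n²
A and C

Examining each function:
  A. 3n² is O(n²)
  B. 2 log(n) is O(log n)
  C. n² is O(n²)

Functions A and C both have the same complexity class.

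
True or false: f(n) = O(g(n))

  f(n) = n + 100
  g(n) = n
True

f(n) = n + 100 and g(n) = n are both O(n).
Big-O permits equal growth rates (f ≤ c·g for some c), so f(n) = O(g(n)) is true.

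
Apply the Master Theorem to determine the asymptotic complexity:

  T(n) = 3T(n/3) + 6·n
Θ(n log n)

Master Theorem: a = 3, b = 3, f(n) = 6·n.
Compute the critical exponent d = log₃(3) = 1.
Compare f(n) = Θ(n) against n^d:
  k = 1 = d, so f(n) = Θ(n^d) — Case 2.
  Work is balanced across levels: T(n) = Θ(n^d log n) = Θ(n log n).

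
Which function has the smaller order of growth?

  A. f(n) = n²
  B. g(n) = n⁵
A

f(n) = n² is O(n²), while g(n) = n⁵ is O(n⁵).
Since O(n²) grows slower than O(n⁵), f(n) is dominated.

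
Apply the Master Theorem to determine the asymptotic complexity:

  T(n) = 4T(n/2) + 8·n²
Θ(n² log n)

Master Theorem: a = 4, b = 2, f(n) = 8·n².
Compute the critical exponent d = log₂(4) = 2.
Compare f(n) = Θ(n²) against n^d:
  k = 2 = d, so f(n) = Θ(n^d) — Case 2.
  Work is balanced across levels: T(n) = Θ(n^d log n) = Θ(n² log n).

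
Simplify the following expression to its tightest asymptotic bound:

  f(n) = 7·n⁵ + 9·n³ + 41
Θ(n⁵)

Order the terms by growth rate: 41 ≺ 9·n³ ≺ 7·n⁵.
The fastest-growing term 7·n⁵ dominates as n → ∞; dropping its constant factor gives Θ(n⁵).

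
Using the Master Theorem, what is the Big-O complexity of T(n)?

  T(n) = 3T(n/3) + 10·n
Θ(n log n)

Master Theorem: a = 3, b = 3, f(n) = 10·n.
Compute the critical exponent d = log₃(3) = 1.
Compare f(n) = Θ(n) against n^d:
  k = 1 = d, so f(n) = Θ(n^d) — Case 2.
  Work is balanced across levels: T(n) = Θ(n^d log n) = Θ(n log n).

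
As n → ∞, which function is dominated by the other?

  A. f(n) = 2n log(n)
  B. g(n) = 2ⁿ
A

f(n) = 2n log(n) is O(n log n), while g(n) = 2ⁿ is O(2ⁿ).
Since O(n log n) grows slower than O(2ⁿ), f(n) is dominated.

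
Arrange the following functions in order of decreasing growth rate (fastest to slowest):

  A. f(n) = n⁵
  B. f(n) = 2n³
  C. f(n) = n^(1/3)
A > B > C

Comparing growth rates:
A = n⁵ is O(n⁵)
B = 2n³ is O(n³)
C = n^(1/3) is O(n^(1/3))

Therefore, the order from fastest to slowest is: A > B > C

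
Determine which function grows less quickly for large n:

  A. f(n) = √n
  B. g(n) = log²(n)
B

f(n) = √n is O(√n), while g(n) = log²(n) is O(log² n).
Since O(log² n) grows slower than O(√n), g(n) is dominated.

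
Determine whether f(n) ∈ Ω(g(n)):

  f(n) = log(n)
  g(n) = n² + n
False

f(n) = log(n) is O(log n), and g(n) = n² + n is O(n²).
Since O(log n) grows slower than O(n²), f(n) = Ω(g(n)) is false.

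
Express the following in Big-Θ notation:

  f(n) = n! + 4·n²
Θ(n!)

Order the terms by growth rate: 4·n² ≺ n!.
The fastest-growing term n! dominates as n → ∞; dropping its constant factor gives Θ(n!).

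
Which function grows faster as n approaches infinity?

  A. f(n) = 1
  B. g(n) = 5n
B

f(n) = 1 is O(1), while g(n) = 5n is O(n).
Since O(n) grows faster than O(1), g(n) dominates.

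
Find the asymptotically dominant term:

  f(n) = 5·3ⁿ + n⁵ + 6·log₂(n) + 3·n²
5·3ⁿ

Looking at each term:
  - 5·3ⁿ is O(3ⁿ)
  - n⁵ is O(n⁵)
  - 6·log₂(n) is O(log n)
  - 3·n² is O(n²)

The term 5·3ⁿ (O(3ⁿ)) grows fastest and dominates all others.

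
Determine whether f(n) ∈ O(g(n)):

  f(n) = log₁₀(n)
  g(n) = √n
True

f(n) = log₁₀(n) is O(log n), and g(n) = √n is O(√n).
Since O(log n) ⊆ O(√n) (f grows no faster than g), f(n) = O(g(n)) is true.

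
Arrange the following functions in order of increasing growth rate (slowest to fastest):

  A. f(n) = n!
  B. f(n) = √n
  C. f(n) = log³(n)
C < B < A

Comparing growth rates:
C = log³(n) is O(log³ n)
B = √n is O(√n)
A = n! is O(n!)

Therefore, the order from slowest to fastest is: C < B < A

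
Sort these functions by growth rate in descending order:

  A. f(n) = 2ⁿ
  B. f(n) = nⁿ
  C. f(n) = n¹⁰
B > A > C

Comparing growth rates:
B = nⁿ is O(nⁿ)
A = 2ⁿ is O(2ⁿ)
C = n¹⁰ is O(n¹⁰)

Therefore, the order from fastest to slowest is: B > A > C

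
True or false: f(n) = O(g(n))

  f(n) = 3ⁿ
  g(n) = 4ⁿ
True

f(n) = 3ⁿ is O(3ⁿ), and g(n) = 4ⁿ is O(4ⁿ).
Since O(3ⁿ) ⊆ O(4ⁿ) (f grows no faster than g), f(n) = O(g(n)) is true.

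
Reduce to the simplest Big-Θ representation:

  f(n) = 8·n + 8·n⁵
Θ(n⁵)

Order the terms by growth rate: 8·n ≺ 8·n⁵.
The fastest-growing term 8·n⁵ dominates as n → ∞; dropping its constant factor gives Θ(n⁵).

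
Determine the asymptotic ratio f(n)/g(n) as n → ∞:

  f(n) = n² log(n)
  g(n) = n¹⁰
0

Since n² log(n) (O(n² log n)) grows slower than n¹⁰ (O(n¹⁰)),
the ratio f(n)/g(n) → 0 as n → ∞.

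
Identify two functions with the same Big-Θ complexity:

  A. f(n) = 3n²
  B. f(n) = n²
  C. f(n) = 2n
A and B

Examining each function:
  A. 3n² is O(n²)
  B. n² is O(n²)
  C. 2n is O(n)

Functions A and B both have the same complexity class.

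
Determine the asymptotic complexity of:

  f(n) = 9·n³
O(n³)

The dominant term in 9·n³ is 9·n³, which is Θ(n³).
Constants are absorbed, so the tightest bound is O(n³).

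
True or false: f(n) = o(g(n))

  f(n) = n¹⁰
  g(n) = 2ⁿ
True

f(n) = n¹⁰ is O(n¹⁰), and g(n) = 2ⁿ is O(2ⁿ).
Since O(n¹⁰) grows strictly slower than O(2ⁿ), f(n) = o(g(n)) is true.
This means lim(n→∞) f(n)/g(n) = 0.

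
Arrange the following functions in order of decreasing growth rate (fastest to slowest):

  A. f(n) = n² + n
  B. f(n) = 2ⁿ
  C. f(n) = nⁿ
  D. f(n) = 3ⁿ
C > D > B > A

Comparing growth rates:
C = nⁿ is O(nⁿ)
D = 3ⁿ is O(3ⁿ)
B = 2ⁿ is O(2ⁿ)
A = n² + n is O(n²)

Therefore, the order from fastest to slowest is: C > D > B > A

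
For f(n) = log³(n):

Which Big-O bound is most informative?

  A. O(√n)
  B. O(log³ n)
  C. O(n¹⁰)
B

f(n) = log³(n) is O(log³ n).
All listed options are valid Big-O bounds (upper bounds),
but O(log³ n) is the tightest (smallest valid bound).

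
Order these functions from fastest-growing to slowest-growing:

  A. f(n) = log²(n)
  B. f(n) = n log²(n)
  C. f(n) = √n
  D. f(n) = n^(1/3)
B > C > D > A

Comparing growth rates:
B = n log²(n) is O(n log² n)
C = √n is O(√n)
D = n^(1/3) is O(n^(1/3))
A = log²(n) is O(log² n)

Therefore, the order from fastest to slowest is: B > C > D > A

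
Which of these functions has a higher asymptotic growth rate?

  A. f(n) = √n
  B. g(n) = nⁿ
B

f(n) = √n is O(√n), while g(n) = nⁿ is O(nⁿ).
Since O(nⁿ) grows faster than O(√n), g(n) dominates.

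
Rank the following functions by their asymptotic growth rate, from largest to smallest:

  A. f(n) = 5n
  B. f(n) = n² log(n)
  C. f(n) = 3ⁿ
C > B > A

Comparing growth rates:
C = 3ⁿ is O(3ⁿ)
B = n² log(n) is O(n² log n)
A = 5n is O(n)

Therefore, the order from fastest to slowest is: C > B > A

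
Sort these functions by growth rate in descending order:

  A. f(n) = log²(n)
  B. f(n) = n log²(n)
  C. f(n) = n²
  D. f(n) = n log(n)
C > B > D > A

Comparing growth rates:
C = n² is O(n²)
B = n log²(n) is O(n log² n)
D = n log(n) is O(n log n)
A = log²(n) is O(log² n)

Therefore, the order from fastest to slowest is: C > B > D > A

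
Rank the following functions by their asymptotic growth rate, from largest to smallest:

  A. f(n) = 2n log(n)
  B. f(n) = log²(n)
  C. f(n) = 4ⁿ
C > A > B

Comparing growth rates:
C = 4ⁿ is O(4ⁿ)
A = 2n log(n) is O(n log n)
B = log²(n) is O(log² n)

Therefore, the order from fastest to slowest is: C > A > B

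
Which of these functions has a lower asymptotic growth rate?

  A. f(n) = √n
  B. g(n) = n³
A

f(n) = √n is O(√n), while g(n) = n³ is O(n³).
Since O(√n) grows slower than O(n³), f(n) is dominated.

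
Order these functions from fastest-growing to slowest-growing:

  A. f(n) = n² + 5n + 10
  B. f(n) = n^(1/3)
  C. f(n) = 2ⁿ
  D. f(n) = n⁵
C > D > A > B

Comparing growth rates:
C = 2ⁿ is O(2ⁿ)
D = n⁵ is O(n⁵)
A = n² + 5n + 10 is O(n²)
B = n^(1/3) is O(n^(1/3))

Therefore, the order from fastest to slowest is: C > D > A > B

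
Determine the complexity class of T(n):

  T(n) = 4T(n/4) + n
Θ(n log n)

Master Theorem: a = 4, b = 4, f(n) = n.
Compute the critical exponent d = log₄(4) = 1.
Compare f(n) = Θ(n) against n^d:
  k = 1 = d, so f(n) = Θ(n^d) — Case 2.
  Work is balanced across levels: T(n) = Θ(n^d log n) = Θ(n log n).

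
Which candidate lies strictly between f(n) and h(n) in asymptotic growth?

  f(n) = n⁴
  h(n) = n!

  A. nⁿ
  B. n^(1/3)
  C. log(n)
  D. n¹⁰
D

We need g(n) with n⁴ = o(g(n)) and g(n) = o(n!), i.e. O(n⁴) ≺ g ≺ O(n!).
Check each option:
  A. nⁿ — O(nⁿ) does not grow strictly slower than h(n)
  B. n^(1/3) — O(n^(1/3)) does not grow strictly faster than f(n)
  C. log(n) — O(log n) does not grow strictly faster than f(n)
  D. n¹⁰ — O(n¹⁰) is strictly between O(n⁴) and O(n!) ✓

Only option D (n¹⁰) lies strictly between.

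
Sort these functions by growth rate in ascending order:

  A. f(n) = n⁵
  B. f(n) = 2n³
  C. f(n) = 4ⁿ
B < A < C

Comparing growth rates:
B = 2n³ is O(n³)
A = n⁵ is O(n⁵)
C = 4ⁿ is O(4ⁿ)

Therefore, the order from slowest to fastest is: B < A < C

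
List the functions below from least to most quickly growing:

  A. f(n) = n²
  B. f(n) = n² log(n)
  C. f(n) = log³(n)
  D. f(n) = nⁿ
C < A < B < D

Comparing growth rates:
C = log³(n) is O(log³ n)
A = n² is O(n²)
B = n² log(n) is O(n² log n)
D = nⁿ is O(nⁿ)

Therefore, the order from slowest to fastest is: C < A < B < D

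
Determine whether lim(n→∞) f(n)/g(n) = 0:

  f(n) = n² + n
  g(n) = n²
False

f(n) = n² + n is O(n²), and g(n) = n² is O(n²).
Since they have the same growth rate, f(n) = o(g(n)) is false.
(f = o(g) requires f to grow strictly slower, not equal.)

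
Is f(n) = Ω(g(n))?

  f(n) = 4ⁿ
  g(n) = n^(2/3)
True

f(n) = 4ⁿ is O(4ⁿ), and g(n) = n^(2/3) is O(n^(2/3)).
Since O(4ⁿ) grows at least as fast as O(n^(2/3)), f(n) = Ω(g(n)) is true.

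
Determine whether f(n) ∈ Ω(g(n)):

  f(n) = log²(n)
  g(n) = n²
False

f(n) = log²(n) is O(log² n), and g(n) = n² is O(n²).
Since O(log² n) grows slower than O(n²), f(n) = Ω(g(n)) is false.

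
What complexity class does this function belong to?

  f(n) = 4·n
O(n)

The dominant term in 4·n is 4·n, which is Θ(n).
Constants are absorbed, so the tightest bound is O(n).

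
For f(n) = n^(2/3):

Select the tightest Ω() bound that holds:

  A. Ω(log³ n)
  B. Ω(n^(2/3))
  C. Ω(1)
B

f(n) = n^(2/3) is Ω(n^(2/3)).
All listed options are valid Big-Ω bounds (lower bounds),
but Ω(n^(2/3)) is the tightest (largest valid bound).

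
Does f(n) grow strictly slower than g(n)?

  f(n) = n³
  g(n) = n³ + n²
False

f(n) = n³ is O(n³), and g(n) = n³ + n² is O(n³).
Since they have the same growth rate, f(n) = o(g(n)) is false.
(f = o(g) requires f to grow strictly slower, not equal.)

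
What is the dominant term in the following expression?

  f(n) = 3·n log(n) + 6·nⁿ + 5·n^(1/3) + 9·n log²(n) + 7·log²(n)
6·nⁿ

Looking at each term:
  - 3·n log(n) is O(n log n)
  - 6·nⁿ is O(nⁿ)
  - 5·n^(1/3) is O(n^(1/3))
  - 9·n log²(n) is O(n log² n)
  - 7·log²(n) is O(log² n)

The term 6·nⁿ (O(nⁿ)) grows fastest and dominates all others.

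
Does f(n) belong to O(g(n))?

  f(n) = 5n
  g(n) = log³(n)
False

f(n) = 5n is O(n), and g(n) = log³(n) is O(log³ n).
Since O(n) grows faster than O(log³ n), f(n) = O(g(n)) is false.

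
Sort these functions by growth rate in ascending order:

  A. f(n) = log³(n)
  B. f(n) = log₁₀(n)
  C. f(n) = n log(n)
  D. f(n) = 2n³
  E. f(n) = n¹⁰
B < A < C < D < E

Comparing growth rates:
B = log₁₀(n) is O(log n)
A = log³(n) is O(log³ n)
C = n log(n) is O(n log n)
D = 2n³ is O(n³)
E = n¹⁰ is O(n¹⁰)

Therefore, the order from slowest to fastest is: B < A < C < D < E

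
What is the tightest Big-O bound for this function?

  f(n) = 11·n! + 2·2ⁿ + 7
O(n!)

The dominant term in 11·n! + 2·2ⁿ + 7 is 11·n!, which is Θ(n!).
Lower-order terms (2·2ⁿ, 7) are asymptotically negligible.
Constants are absorbed, so the tightest bound is O(n!).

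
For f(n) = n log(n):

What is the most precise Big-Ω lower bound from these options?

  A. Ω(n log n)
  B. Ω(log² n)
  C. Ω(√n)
A

f(n) = n log(n) is Ω(n log n).
All listed options are valid Big-Ω bounds (lower bounds),
but Ω(n log n) is the tightest (largest valid bound).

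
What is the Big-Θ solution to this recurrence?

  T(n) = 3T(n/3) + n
Θ(n log n)

Master Theorem: a = 3, b = 3, f(n) = n.
Compute the critical exponent d = log₃(3) = 1.
Compare f(n) = Θ(n) against n^d:
  k = 1 = d, so f(n) = Θ(n^d) — Case 2.
  Work is balanced across levels: T(n) = Θ(n^d log n) = Θ(n log n).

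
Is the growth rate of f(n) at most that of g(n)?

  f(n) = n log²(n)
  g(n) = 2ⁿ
True

f(n) = n log²(n) is O(n log² n), and g(n) = 2ⁿ is O(2ⁿ).
Since O(n log² n) ⊆ O(2ⁿ) (f grows no faster than g), f(n) = O(g(n)) is true.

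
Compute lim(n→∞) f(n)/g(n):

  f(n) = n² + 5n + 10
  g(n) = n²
1

Since n² + 5n + 10 and n² have the same growth rate (O(n²)),
the ratio converges to a constant: 1.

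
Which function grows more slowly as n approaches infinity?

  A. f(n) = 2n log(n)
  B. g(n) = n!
A

f(n) = 2n log(n) is O(n log n), while g(n) = n! is O(n!).
Since O(n log n) grows slower than O(n!), f(n) is dominated.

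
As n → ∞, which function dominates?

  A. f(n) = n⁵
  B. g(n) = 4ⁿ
B

f(n) = n⁵ is O(n⁵), while g(n) = 4ⁿ is O(4ⁿ).
Since O(4ⁿ) grows faster than O(n⁵), g(n) dominates.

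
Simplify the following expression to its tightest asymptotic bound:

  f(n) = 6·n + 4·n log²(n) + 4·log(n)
Θ(n log² n)

Order the terms by growth rate: 4·log(n) ≺ 6·n ≺ 4·n log²(n).
The fastest-growing term 4·n log²(n) dominates as n → ∞; dropping its constant factor gives Θ(n log² n).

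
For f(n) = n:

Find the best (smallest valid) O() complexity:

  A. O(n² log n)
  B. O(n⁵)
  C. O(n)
C

f(n) = n is O(n).
All listed options are valid Big-O bounds (upper bounds),
but O(n) is the tightest (smallest valid bound).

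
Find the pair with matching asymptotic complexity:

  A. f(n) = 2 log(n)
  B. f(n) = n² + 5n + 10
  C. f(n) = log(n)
A and C

Examining each function:
  A. 2 log(n) is O(log n)
  B. n² + 5n + 10 is O(n²)
  C. log(n) is O(log n)

Functions A and C both have the same complexity class.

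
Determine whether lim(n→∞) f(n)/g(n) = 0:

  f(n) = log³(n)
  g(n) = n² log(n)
True

f(n) = log³(n) is O(log³ n), and g(n) = n² log(n) is O(n² log n).
Since O(log³ n) grows strictly slower than O(n² log n), f(n) = o(g(n)) is true.
This means lim(n→∞) f(n)/g(n) = 0.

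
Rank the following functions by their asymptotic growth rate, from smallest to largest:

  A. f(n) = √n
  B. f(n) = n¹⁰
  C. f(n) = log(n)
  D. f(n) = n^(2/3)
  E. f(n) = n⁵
C < A < D < E < B

Comparing growth rates:
C = log(n) is O(log n)
A = √n is O(√n)
D = n^(2/3) is O(n^(2/3))
E = n⁵ is O(n⁵)
B = n¹⁰ is O(n¹⁰)

Therefore, the order from slowest to fastest is: C < A < D < E < B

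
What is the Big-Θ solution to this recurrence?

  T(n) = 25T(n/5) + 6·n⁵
Θ(n⁵)

Master Theorem: a = 25, b = 5, f(n) = 6·n⁵.
Compute the critical exponent d = log₅(25) = 2.
Compare f(n) = Θ(n⁵) against n^d:
  k = 5 > d = 2, so f(n) = Ω(n^(d+ε)) — Case 3.
  Regularity: a·(n/b)^5/n^5 = a/b^5 = 25/3125 < 1 ✓.
  The top-level work dominates: T(n) = Θ(f(n)) = Θ(n⁵).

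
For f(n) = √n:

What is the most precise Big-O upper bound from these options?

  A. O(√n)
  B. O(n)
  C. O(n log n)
A

f(n) = √n is O(√n).
All listed options are valid Big-O bounds (upper bounds),
but O(√n) is the tightest (smallest valid bound).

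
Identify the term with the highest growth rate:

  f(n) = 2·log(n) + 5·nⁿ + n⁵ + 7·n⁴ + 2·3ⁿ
5·nⁿ

Looking at each term:
  - 2·log(n) is O(log n)
  - 5·nⁿ is O(nⁿ)
  - n⁵ is O(n⁵)
  - 7·n⁴ is O(n⁴)
  - 2·3ⁿ is O(3ⁿ)

The term 5·nⁿ (O(nⁿ)) grows fastest and dominates all others.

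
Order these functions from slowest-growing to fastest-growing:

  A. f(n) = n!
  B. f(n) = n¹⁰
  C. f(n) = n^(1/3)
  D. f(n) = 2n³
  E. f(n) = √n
C < E < D < B < A

Comparing growth rates:
C = n^(1/3) is O(n^(1/3))
E = √n is O(√n)
D = 2n³ is O(n³)
B = n¹⁰ is O(n¹⁰)
A = n! is O(n!)

Therefore, the order from slowest to fastest is: C < E < D < B < A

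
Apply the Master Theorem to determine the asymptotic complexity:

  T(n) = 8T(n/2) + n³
Θ(n³ log n)

Master Theorem: a = 8, b = 2, f(n) = n³.
Compute the critical exponent d = log₂(8) = 3.
Compare f(n) = Θ(n³) against n^d:
  k = 3 = d, so f(n) = Θ(n^d) — Case 2.
  Work is balanced across levels: T(n) = Θ(n^d log n) = Θ(n³ log n).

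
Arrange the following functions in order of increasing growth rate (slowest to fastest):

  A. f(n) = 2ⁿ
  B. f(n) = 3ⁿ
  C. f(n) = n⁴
C < A < B

Comparing growth rates:
C = n⁴ is O(n⁴)
A = 2ⁿ is O(2ⁿ)
B = 3ⁿ is O(3ⁿ)

Therefore, the order from slowest to fastest is: C < A < B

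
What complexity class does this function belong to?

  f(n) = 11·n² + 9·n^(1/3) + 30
O(n²)

The dominant term in 11·n² + 9·n^(1/3) + 30 is 11·n², which is Θ(n²).
Lower-order terms (9·n^(1/3), 30) are asymptotically negligible.
Constants are absorbed, so the tightest bound is O(n²).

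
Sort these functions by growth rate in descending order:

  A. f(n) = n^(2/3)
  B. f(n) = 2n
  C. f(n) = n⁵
C > B > A

Comparing growth rates:
C = n⁵ is O(n⁵)
B = 2n is O(n)
A = n^(2/3) is O(n^(2/3))

Therefore, the order from fastest to slowest is: C > B > A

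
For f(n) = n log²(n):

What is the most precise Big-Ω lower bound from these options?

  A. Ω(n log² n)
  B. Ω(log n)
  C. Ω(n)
A

f(n) = n log²(n) is Ω(n log² n).
All listed options are valid Big-Ω bounds (lower bounds),
but Ω(n log² n) is the tightest (largest valid bound).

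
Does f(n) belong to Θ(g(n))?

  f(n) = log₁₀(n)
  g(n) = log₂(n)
True

f(n) = log₁₀(n) and g(n) = log₂(n) are both O(log n).
Since they have the same asymptotic growth rate, f(n) = Θ(g(n)) is true.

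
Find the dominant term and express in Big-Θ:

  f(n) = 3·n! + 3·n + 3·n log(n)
Θ(n!)

Order the terms by growth rate: 3·n ≺ 3·n log(n) ≺ 3·n!.
The fastest-growing term 3·n! dominates as n → ∞; dropping its constant factor gives Θ(n!).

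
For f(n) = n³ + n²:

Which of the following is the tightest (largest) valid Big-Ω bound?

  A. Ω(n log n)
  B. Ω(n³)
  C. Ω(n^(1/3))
B

f(n) = n³ + n² is Ω(n³).
All listed options are valid Big-Ω bounds (lower bounds),
but Ω(n³) is the tightest (largest valid bound).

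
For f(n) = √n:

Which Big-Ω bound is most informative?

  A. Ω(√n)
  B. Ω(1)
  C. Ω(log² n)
A

f(n) = √n is Ω(√n).
All listed options are valid Big-Ω bounds (lower bounds),
but Ω(√n) is the tightest (largest valid bound).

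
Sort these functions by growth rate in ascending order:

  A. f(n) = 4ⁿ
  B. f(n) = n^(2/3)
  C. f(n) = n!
B < A < C

Comparing growth rates:
B = n^(2/3) is O(n^(2/3))
A = 4ⁿ is O(4ⁿ)
C = n! is O(n!)

Therefore, the order from slowest to fastest is: B < A < C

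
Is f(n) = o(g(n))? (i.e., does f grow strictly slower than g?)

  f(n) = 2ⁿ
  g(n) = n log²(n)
False

f(n) = 2ⁿ is O(2ⁿ), and g(n) = n log²(n) is O(n log² n).
Since O(2ⁿ) grows faster than or equal to O(n log² n), f(n) = o(g(n)) is false.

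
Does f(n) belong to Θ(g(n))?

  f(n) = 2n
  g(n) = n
True

f(n) = 2n and g(n) = n are both O(n).
Since they have the same asymptotic growth rate, f(n) = Θ(g(n)) is true.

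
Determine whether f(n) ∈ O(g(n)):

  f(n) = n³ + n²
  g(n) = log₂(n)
False

f(n) = n³ + n² is O(n³), and g(n) = log₂(n) is O(log n).
Since O(n³) grows faster than O(log n), f(n) = O(g(n)) is false.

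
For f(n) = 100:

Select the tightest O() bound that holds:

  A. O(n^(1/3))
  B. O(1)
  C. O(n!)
B

f(n) = 100 is O(1).
All listed options are valid Big-O bounds (upper bounds),
but O(1) is the tightest (smallest valid bound).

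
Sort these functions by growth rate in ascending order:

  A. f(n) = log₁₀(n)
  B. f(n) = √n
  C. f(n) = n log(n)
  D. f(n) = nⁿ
A < B < C < D

Comparing growth rates:
A = log₁₀(n) is O(log n)
B = √n is O(√n)
C = n log(n) is O(n log n)
D = nⁿ is O(nⁿ)

Therefore, the order from slowest to fastest is: A < B < C < D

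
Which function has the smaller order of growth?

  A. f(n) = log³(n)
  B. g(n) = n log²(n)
A

f(n) = log³(n) is O(log³ n), while g(n) = n log²(n) is O(n log² n).
Since O(log³ n) grows slower than O(n log² n), f(n) is dominated.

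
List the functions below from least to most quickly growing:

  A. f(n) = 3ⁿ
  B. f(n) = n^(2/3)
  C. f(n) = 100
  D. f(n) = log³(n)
C < D < B < A

Comparing growth rates:
C = 100 is O(1)
D = log³(n) is O(log³ n)
B = n^(2/3) is O(n^(2/3))
A = 3ⁿ is O(3ⁿ)

Therefore, the order from slowest to fastest is: C < D < B < A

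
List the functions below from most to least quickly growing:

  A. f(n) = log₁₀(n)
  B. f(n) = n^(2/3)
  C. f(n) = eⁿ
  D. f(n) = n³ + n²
C > D > B > A

Comparing growth rates:
C = eⁿ is O(eⁿ)
D = n³ + n² is O(n³)
B = n^(2/3) is O(n^(2/3))
A = log₁₀(n) is O(log n)

Therefore, the order from fastest to slowest is: C > D > B > A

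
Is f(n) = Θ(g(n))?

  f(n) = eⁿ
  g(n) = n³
False

f(n) = eⁿ is O(eⁿ), and g(n) = n³ is O(n³).
Since they have different growth rates, f(n) = Θ(g(n)) is false.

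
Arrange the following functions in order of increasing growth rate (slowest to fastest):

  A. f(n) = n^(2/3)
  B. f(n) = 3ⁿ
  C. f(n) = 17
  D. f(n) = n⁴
C < A < D < B

Comparing growth rates:
C = 17 is O(1)
A = n^(2/3) is O(n^(2/3))
D = n⁴ is O(n⁴)
B = 3ⁿ is O(3ⁿ)

Therefore, the order from slowest to fastest is: C < A < D < B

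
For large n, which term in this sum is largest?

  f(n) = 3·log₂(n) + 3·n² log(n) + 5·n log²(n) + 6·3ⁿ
6·3ⁿ

Looking at each term:
  - 3·log₂(n) is O(log n)
  - 3·n² log(n) is O(n² log n)
  - 5·n log²(n) is O(n log² n)
  - 6·3ⁿ is O(3ⁿ)

The term 6·3ⁿ (O(3ⁿ)) grows fastest and dominates all others.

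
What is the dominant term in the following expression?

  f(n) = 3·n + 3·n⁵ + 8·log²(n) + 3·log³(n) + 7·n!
7·n!

Looking at each term:
  - 3·n is O(n)
  - 3·n⁵ is O(n⁵)
  - 8·log²(n) is O(log² n)
  - 3·log³(n) is O(log³ n)
  - 7·n! is O(n!)

The term 7·n! (O(n!)) grows fastest and dominates all others.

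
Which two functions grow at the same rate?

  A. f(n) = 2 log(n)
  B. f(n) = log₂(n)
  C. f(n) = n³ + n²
A and B

Examining each function:
  A. 2 log(n) is O(log n)
  B. log₂(n) is O(log n)
  C. n³ + n² is O(n³)

Functions A and B both have the same complexity class.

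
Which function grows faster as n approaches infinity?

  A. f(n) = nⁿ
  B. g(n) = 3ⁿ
A

f(n) = nⁿ is O(nⁿ), while g(n) = 3ⁿ is O(3ⁿ).
Since O(nⁿ) grows faster than O(3ⁿ), f(n) dominates.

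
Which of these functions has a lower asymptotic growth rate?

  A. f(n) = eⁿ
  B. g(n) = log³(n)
B

f(n) = eⁿ is O(eⁿ), while g(n) = log³(n) is O(log³ n).
Since O(log³ n) grows slower than O(eⁿ), g(n) is dominated.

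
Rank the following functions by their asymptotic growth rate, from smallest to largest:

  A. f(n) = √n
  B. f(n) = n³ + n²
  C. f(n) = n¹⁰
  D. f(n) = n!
A < B < C < D

Comparing growth rates:
A = √n is O(√n)
B = n³ + n² is O(n³)
C = n¹⁰ is O(n¹⁰)
D = n! is O(n!)

Therefore, the order from slowest to fastest is: A < B < C < D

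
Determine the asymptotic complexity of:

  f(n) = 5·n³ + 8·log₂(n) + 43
O(n³)

The dominant term in 5·n³ + 8·log₂(n) + 43 is 5·n³, which is Θ(n³).
Lower-order terms (8·log₂(n), 43) are asymptotically negligible.
Constants are absorbed, so the tightest bound is O(n³).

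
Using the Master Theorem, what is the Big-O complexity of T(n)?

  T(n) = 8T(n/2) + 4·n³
Θ(n³ log n)

Master Theorem: a = 8, b = 2, f(n) = 4·n³.
Compute the critical exponent d = log₂(8) = 3.
Compare f(n) = Θ(n³) against n^d:
  k = 3 = d, so f(n) = Θ(n^d) — Case 2.
  Work is balanced across levels: T(n) = Θ(n^d log n) = Θ(n³ log n).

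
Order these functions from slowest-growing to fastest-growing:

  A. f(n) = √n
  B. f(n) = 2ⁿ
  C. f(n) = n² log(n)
A < C < B

Comparing growth rates:
A = √n is O(√n)
C = n² log(n) is O(n² log n)
B = 2ⁿ is O(2ⁿ)

Therefore, the order from slowest to fastest is: A < C < B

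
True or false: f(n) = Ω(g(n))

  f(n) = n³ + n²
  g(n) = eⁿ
False

f(n) = n³ + n² is O(n³), and g(n) = eⁿ is O(eⁿ).
Since O(n³) grows slower than O(eⁿ), f(n) = Ω(g(n)) is false.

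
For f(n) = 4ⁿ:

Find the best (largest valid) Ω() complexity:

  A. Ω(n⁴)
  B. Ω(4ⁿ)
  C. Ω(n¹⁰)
B

f(n) = 4ⁿ is Ω(4ⁿ).
All listed options are valid Big-Ω bounds (lower bounds),
but Ω(4ⁿ) is the tightest (largest valid bound).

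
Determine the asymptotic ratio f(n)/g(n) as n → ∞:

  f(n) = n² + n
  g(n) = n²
1

Since n² + n and n² have the same growth rate (O(n²)),
the ratio converges to a constant: 1.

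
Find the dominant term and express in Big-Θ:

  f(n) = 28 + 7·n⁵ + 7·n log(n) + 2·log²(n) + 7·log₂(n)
Θ(n⁵)

Order the terms by growth rate: 28 ≺ 7·log₂(n) ≺ 2·log²(n) ≺ 7·n log(n) ≺ 7·n⁵.
The fastest-growing term 7·n⁵ dominates as n → ∞; dropping its constant factor gives Θ(n⁵).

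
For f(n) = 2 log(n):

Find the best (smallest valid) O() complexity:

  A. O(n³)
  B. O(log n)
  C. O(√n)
B

f(n) = 2 log(n) is O(log n).
All listed options are valid Big-O bounds (upper bounds),
but O(log n) is the tightest (smallest valid bound).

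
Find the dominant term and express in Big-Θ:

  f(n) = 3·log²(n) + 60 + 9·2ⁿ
Θ(2ⁿ)

Order the terms by growth rate: 60 ≺ 3·log²(n) ≺ 9·2ⁿ.
The fastest-growing term 9·2ⁿ dominates as n → ∞; dropping its constant factor gives Θ(2ⁿ).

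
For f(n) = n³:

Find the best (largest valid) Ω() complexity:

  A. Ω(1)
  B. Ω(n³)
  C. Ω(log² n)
B

f(n) = n³ is Ω(n³).
All listed options are valid Big-Ω bounds (lower bounds),
but Ω(n³) is the tightest (largest valid bound).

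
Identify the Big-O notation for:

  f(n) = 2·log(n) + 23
O(log n)

The dominant term in 2·log(n) + 23 is 2·log(n), which is Θ(log n).
Lower-order terms (23) are asymptotically negligible.
Constants are absorbed, so the tightest bound is O(log n).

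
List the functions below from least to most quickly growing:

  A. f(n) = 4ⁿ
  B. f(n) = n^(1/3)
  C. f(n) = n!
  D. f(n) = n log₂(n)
B < D < A < C

Comparing growth rates:
B = n^(1/3) is O(n^(1/3))
D = n log₂(n) is O(n log n)
A = 4ⁿ is O(4ⁿ)
C = n! is O(n!)

Therefore, the order from slowest to fastest is: B < D < A < C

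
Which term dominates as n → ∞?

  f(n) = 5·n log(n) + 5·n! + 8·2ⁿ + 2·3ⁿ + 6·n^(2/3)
5·n!

Looking at each term:
  - 5·n log(n) is O(n log n)
  - 5·n! is O(n!)
  - 8·2ⁿ is O(2ⁿ)
  - 2·3ⁿ is O(3ⁿ)
  - 6·n^(2/3) is O(n^(2/3))

The term 5·n! (O(n!)) grows fastest and dominates all others.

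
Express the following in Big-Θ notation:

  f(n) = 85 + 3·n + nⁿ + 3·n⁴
Θ(nⁿ)

Order the terms by growth rate: 85 ≺ 3·n ≺ 3·n⁴ ≺ nⁿ.
The fastest-growing term nⁿ dominates as n → ∞; dropping its constant factor gives Θ(nⁿ).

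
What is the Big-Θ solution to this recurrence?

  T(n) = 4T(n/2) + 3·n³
Θ(n³)

Master Theorem: a = 4, b = 2, f(n) = 3·n³.
Compute the critical exponent d = log₂(4) = 2.
Compare f(n) = Θ(n³) against n^d:
  k = 3 > d = 2, so f(n) = Ω(n^(d+ε)) — Case 3.
  Regularity: a·(n/b)^3/n^3 = a/b^3 = 4/8 < 1 ✓.
  The top-level work dominates: T(n) = Θ(f(n)) = Θ(n³).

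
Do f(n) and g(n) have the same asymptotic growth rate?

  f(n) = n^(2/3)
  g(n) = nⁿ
False

f(n) = n^(2/3) is O(n^(2/3)), and g(n) = nⁿ is O(nⁿ).
Since they have different growth rates, f(n) = Θ(g(n)) is false.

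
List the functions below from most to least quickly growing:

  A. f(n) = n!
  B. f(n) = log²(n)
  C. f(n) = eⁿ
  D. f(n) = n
A > C > D > B

Comparing growth rates:
A = n! is O(n!)
C = eⁿ is O(eⁿ)
D = n is O(n)
B = log²(n) is O(log² n)

Therefore, the order from fastest to slowest is: A > C > D > B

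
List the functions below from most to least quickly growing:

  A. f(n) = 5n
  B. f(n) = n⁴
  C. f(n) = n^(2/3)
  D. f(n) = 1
B > A > C > D

Comparing growth rates:
B = n⁴ is O(n⁴)
A = 5n is O(n)
C = n^(2/3) is O(n^(2/3))
D = 1 is O(1)

Therefore, the order from fastest to slowest is: B > A > C > D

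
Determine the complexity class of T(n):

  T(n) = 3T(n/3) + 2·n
Θ(n log n)

Master Theorem: a = 3, b = 3, f(n) = 2·n.
Compute the critical exponent d = log₃(3) = 1.
Compare f(n) = Θ(n) against n^d:
  k = 1 = d, so f(n) = Θ(n^d) — Case 2.
  Work is balanced across levels: T(n) = Θ(n^d log n) = Θ(n log n).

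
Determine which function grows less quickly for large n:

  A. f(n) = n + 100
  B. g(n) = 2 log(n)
B

f(n) = n + 100 is O(n), while g(n) = 2 log(n) is O(log n).
Since O(log n) grows slower than O(n), g(n) is dominated.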